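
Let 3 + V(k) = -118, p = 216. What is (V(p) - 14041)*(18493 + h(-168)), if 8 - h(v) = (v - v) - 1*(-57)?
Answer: -261203928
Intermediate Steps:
h(v) = -49 (h(v) = 8 - ((v - v) - 1*(-57)) = 8 - (0 + 57) = 8 - 1*57 = 8 - 57 = -49)
V(k) = -121 (V(k) = -3 - 118 = -121)
(V(p) - 14041)*(18493 + h(-168)) = (-121 - 14041)*(18493 - 49) = -14162*18444 = -261203928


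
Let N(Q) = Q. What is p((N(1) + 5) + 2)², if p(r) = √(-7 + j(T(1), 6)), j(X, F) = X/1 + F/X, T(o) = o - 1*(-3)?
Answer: -3/2 ≈ -1.5000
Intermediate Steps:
T(o) = 3 + o (T(o) = o + 3 = 3 + o)
j(X, F) = X + F/X (j(X, F) = X*1 + F/X = X + F/X)
p(r) = I*√6/2 (p(r) = √(-7 + ((3 + 1) + 6/(3 + 1))) = √(-7 + (4 + 6/4)) = √(-7 + (4 + 6*(¼))) = √(-7 + (4 + 3/2)) = √(-7 + 11/2) = √(-3/2) = I*√6/2)
p((N(1) + 5) + 2)² = (I*√6/2)² = -3/2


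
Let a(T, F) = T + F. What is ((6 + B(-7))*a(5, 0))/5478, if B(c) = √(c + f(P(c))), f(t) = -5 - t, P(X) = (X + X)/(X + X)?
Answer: 5/913 + 5*I*√13/5478 ≈ 0.0054765 + 0.0032909*I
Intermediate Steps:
P(X) = 1 (P(X) = (2*X)/((2*X)) = (2*X)*(1/(2*X)) = 1)
B(c) = √(-6 + c) (B(c) = √(c + (-5 - 1*1)) = √(c + (-5 - 1)) = √(c - 6) = √(-6 + c))
a(T, F) = F + T
((6 + B(-7))*a(5, 0))/5478 = ((6 + √(-6 - 7))*(0 + 5))/5478 = ((6 + √(-13))*5)*(1/5478) = ((6 + I*√13)*5)*(1/5478) = (30 + 5*I*√13)*(1/5478) = 5/913 + 5*I*√13/5478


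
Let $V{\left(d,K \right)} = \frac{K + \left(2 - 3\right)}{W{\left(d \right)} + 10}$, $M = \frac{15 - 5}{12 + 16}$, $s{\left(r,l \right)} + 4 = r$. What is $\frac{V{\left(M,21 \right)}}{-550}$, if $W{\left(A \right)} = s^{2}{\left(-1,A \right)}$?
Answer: $- \frac{2}{1925} \approx -0.001039$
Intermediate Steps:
$s{\left(r,l \right)} = -4 + r$
$M = \frac{5}{14}$ ($M = \frac{10}{28} = 10 \cdot \frac{1}{28} = \frac{5}{14} \approx 0.35714$)
$W{\left(A \right)} = 25$ ($W{\left(A \right)} = \left(-4 - 1\right)^{2} = \left(-5\right)^{2} = 25$)
$V{\left(d,K \right)} = - \frac{1}{35} + \frac{K}{35}$ ($V{\left(d,K \right)} = \frac{K + \left(2 - 3\right)}{25 + 10} = \frac{K - 1}{35} = \left(-1 + K\right) \frac{1}{35} = - \frac{1}{35} + \frac{K}{35}$)
$\frac{V{\left(M,21 \right)}}{-550} = \frac{- \frac{1}{35} + \frac{1}{35} \cdot 21}{-550} = \left(- \frac{1}{35} + \frac{3}{5}\right) \left(- \frac{1}{550}\right) = \frac{4}{7} \left(- \frac{1}{550}\right) = - \frac{2}{1925}$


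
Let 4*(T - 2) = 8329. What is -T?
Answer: -8337/4 ≈ -2084.3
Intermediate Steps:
T = 8337/4 (T = 2 + (¼)*8329 = 2 + 8329/4 = 8337/4 ≈ 2084.3)
-T = -1*8337/4 = -8337/4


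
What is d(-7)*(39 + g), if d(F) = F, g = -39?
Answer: 0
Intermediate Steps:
d(-7)*(39 + g) = -7*(39 - 39) = -7*0 = 0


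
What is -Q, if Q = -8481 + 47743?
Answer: -39262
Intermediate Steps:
Q = 39262
-Q = -1*39262 = -39262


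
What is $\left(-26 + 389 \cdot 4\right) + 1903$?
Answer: $3433$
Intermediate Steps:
$\left(-26 + 389 \cdot 4\right) + 1903 = \left(-26 + 1556\right) + 1903 = 1530 + 1903 = 3433$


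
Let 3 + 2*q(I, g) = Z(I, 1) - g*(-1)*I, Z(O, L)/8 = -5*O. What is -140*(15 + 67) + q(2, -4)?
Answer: -23051/2 ≈ -11526.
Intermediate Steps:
Z(O, L) = -40*O (Z(O, L) = 8*(-5*O) = -40*O)
q(I, g) = -3/2 - 20*I + I*g/2 (q(I, g) = -3/2 + (-40*I - g*(-1)*I)/2 = -3/2 + (-40*I - (-g)*I)/2 = -3/2 + (-40*I - (-1)*I*g)/2 = -3/2 + (-40*I + I*g)/2 = -3/2 + (-20*I + I*g/2) = -3/2 - 20*I + I*g/2)
-140*(15 + 67) + q(2, -4) = -140*(15 + 67) + (-3/2 - 20*2 + (½)*2*(-4)) = -140*82 + (-3/2 - 40 - 4) = -11480 - 91/2 = -23051/2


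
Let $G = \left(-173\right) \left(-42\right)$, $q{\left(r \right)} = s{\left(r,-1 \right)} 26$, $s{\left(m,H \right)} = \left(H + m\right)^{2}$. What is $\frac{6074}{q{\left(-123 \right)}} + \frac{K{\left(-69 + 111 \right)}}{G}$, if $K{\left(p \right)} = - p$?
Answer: $\frac{325513}{34580624} \approx 0.0094132$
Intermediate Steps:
$q{\left(r \right)} = 26 \left(-1 + r\right)^{2}$ ($q{\left(r \right)} = \left(-1 + r\right)^{2} \cdot 26 = 26 \left(-1 + r\right)^{2}$)
$G = 7266$
$\frac{6074}{q{\left(-123 \right)}} + \frac{K{\left(-69 + 111 \right)}}{G} = \frac{6074}{26 \left(-1 - 123\right)^{2}} + \frac{\left(-1\right) \left(-69 + 111\right)}{7266} = \frac{6074}{26 \left(-124\right)^{2}} + \left(-1\right) 42 \cdot \frac{1}{7266} = \frac{6074}{26 \cdot 15376} - \frac{1}{173} = \frac{6074}{399776} - \frac{1}{173} = 6074 \cdot \frac{1}{399776} - \frac{1}{173} = \frac{3037}{199888} - \frac{1}{173} = \frac{325513}{34580624}$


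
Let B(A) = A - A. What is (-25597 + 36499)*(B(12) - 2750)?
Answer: -29980500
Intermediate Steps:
B(A) = 0
(-25597 + 36499)*(B(12) - 2750) = (-25597 + 36499)*(0 - 2750) = 10902*(-2750) = -29980500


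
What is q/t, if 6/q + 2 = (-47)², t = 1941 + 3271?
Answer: 3/5751442 ≈ 5.2161e-7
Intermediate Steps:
t = 5212
q = 6/2207 (q = 6/(-2 + (-47)²) = 6/(-2 + 2209) = 6/2207 ≈ 0.0027186)
q/t = (6/2207)/5212 = (6/2207)*(1/5212) = 3/5751442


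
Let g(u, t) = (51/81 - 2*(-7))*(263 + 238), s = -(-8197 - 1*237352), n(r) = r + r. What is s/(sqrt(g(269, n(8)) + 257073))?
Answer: 736647*sqrt(2379622)/2379622 ≈ 477.54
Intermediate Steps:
n(r) = 2*r
s = 245549 (s = -(-8197 - 237352) = -1*(-245549) = 245549)
g(u, t) = 65965/9 (g(u, t) = (51*(1/81) + 14)*501 = (17/27 + 14)*501 = (395/27)*501 = 65965/9)
s/(sqrt(g(269, n(8)) + 257073)) = 245549/(sqrt(65965/9 + 257073)) = 245549/(sqrt(2379622/9)) = 245549/((sqrt(2379622)/3)) = 245549*(3*sqrt(2379622)/2379622) = 736647*sqrt(2379622)/2379622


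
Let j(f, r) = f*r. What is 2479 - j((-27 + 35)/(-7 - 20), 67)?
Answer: 67469/27 ≈ 2498.9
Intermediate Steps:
2479 - j((-27 + 35)/(-7 - 20), 67) = 2479 - (-27 + 35)/(-7 - 20)*67 = 2479 - 8/(-27)*67 = 2479 - 8*(-1/27)*67 = 2479 - (-8)*67/27 = 2479 - 1*(-536/27) = 2479 + 536/27 = 67469/27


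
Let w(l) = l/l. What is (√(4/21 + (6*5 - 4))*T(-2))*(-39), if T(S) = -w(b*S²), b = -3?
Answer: 65*√462/7 ≈ 199.59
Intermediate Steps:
w(l) = 1
T(S) = -1 (T(S) = -1*1 = -1)
(√(4/21 + (6*5 - 4))*T(-2))*(-39) = (√(4/21 + (6*5 - 4))*(-1))*(-39) = (√(4*(1/21) + (30 - 4))*(-1))*(-39) = (√(4/21 + 26)*(-1))*(-39) = (√(550/21)*(-1))*(-39) = ((5*√462/21)*(-1))*(-39) = -5*√462/21*(-39) = 65*√462/7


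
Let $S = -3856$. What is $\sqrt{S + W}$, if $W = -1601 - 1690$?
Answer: $i \sqrt{7147} \approx 84.54 i$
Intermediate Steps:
$W = -3291$
$\sqrt{S + W} = \sqrt{-3856 - 3291} = \sqrt{-7147} = i \sqrt{7147}$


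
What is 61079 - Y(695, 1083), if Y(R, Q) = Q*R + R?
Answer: -692301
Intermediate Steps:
Y(R, Q) = R + Q*R
61079 - Y(695, 1083) = 61079 - 695*(1 + 1083) = 61079 - 695*1084 = 61079 - 1*753380 = 61079 - 753380 = -692301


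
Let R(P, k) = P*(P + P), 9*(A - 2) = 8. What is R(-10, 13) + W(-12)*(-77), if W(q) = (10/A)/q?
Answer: 11555/52 ≈ 222.21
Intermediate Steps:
A = 26/9 (A = 2 + (⅑)*8 = 2 + 8/9 = 26/9 ≈ 2.8889)
W(q) = 45/(13*q) (W(q) = (10/(26/9))/q = (10*(9/26))/q = 45/(13*q))
R(P, k) = 2*P² (R(P, k) = P*(2*P) = 2*P²)
R(-10, 13) + W(-12)*(-77) = 2*(-10)² + ((45/13)/(-12))*(-77) = 2*100 + ((45/13)*(-1/12))*(-77) = 200 - 15/52*(-77) = 200 + 1155/52 = 11555/52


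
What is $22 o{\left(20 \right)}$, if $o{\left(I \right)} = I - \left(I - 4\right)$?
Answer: $88$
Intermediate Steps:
$o{\left(I \right)} = 4$ ($o{\left(I \right)} = I - \left(-4 + I\right) = 4$)
$22 o{\left(20 \right)} = 22 \cdot 4 = 88$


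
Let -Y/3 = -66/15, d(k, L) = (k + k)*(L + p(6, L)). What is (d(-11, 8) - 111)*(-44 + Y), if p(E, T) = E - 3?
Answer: 54362/5 ≈ 10872.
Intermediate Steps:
p(E, T) = -3 + E
d(k, L) = 2*k*(3 + L) (d(k, L) = (k + k)*(L + (-3 + 6)) = (2*k)*(L + 3) = (2*k)*(3 + L) = 2*k*(3 + L))
Y = 66/5 (Y = -(-198)/15 = -3*(-22/5) = 66/5 ≈ 13.200)
(d(-11, 8) - 111)*(-44 + Y) = (2*(-11)*(3 + 8) - 111)*(-44 + 66/5) = (2*(-11)*11 - 111)*(-154/5) = (-242 - 111)*(-154/5) = -353*(-154/5) = 54362/5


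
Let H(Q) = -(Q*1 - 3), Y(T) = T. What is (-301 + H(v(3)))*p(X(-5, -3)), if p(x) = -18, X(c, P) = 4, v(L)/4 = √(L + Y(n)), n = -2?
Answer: 5436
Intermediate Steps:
v(L) = 4*√(-2 + L) (v(L) = 4*√(L - 2) = 4*√(-2 + L))
H(Q) = 3 - Q (H(Q) = -(Q - 3) = -(-3 + Q) = 3 - Q)
(-301 + H(v(3)))*p(X(-5, -3)) = (-301 + (3 - 4*√(-2 + 3)))*(-18) = (-301 + (3 - 4*√1))*(-18) = (-301 + (3 - 4))*(-18) = (-301 - 1)*(-18) = -302*(-18) = 5436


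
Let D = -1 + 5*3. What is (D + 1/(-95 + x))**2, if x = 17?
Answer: 1190281/6084 ≈ 195.64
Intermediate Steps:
D = 14 (D = -1 + 15 = 14)
(D + 1/(-95 + x))**2 = (14 + 1/(-95 + 17))**2 = (14 + 1/(-78))**2 = (14 - 1/78)**2 = (1091/78)**2 = 1190281/6084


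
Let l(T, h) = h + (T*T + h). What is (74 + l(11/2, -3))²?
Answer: 154449/16 ≈ 9653.1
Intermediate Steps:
l(T, h) = T² + 2*h (l(T, h) = h + (T² + h) = h + (h + T²) = T² + 2*h)
(74 + l(11/2, -3))² = (74 + ((11/2)² + 2*(-3)))² = (74 + ((11*(½))² - 6))² = (74 + ((11/2)² - 6))² = (74 + (121/4 - 6))² = (74 + 97/4)² = (393/4)² = 154449/16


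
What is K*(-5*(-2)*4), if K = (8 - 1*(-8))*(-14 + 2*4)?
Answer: -3840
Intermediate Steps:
K = -96 (K = (8 + 8)*(-14 + 8) = 16*(-6) = -96)
K*(-5*(-2)*4) = -96*(-5*(-2))*4 = -960*4 = -96*40 = -3840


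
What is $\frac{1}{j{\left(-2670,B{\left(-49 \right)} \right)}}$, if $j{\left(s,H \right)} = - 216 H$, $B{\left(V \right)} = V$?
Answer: $\frac{1}{10584} \approx 9.4482 \cdot 10^{-5}$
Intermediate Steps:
$\frac{1}{j{\left(-2670,B{\left(-49 \right)} \right)}} = \frac{1}{\left(-216\right) \left(-49\right)} = \frac{1}{10584}$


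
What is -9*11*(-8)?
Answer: 792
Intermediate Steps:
-9*11*(-8) = -99*(-8) = 792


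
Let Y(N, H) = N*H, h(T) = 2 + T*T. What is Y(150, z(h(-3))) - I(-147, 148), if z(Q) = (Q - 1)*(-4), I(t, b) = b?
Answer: -6148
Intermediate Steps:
h(T) = 2 + T²
z(Q) = 4 - 4*Q (z(Q) = (-1 + Q)*(-4) = 4 - 4*Q)
Y(N, H) = H*N
Y(150, z(h(-3))) - I(-147, 148) = (4 - 4*(2 + (-3)²))*150 - 1*148 = (4 - 4*(2 + 9))*150 - 148 = (4 - 4*11)*150 - 148 = (4 - 44)*150 - 148 = -40*150 - 148 = -6000 - 148 = -6148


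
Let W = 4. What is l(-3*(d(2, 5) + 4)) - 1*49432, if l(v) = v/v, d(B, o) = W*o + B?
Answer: -49431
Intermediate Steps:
d(B, o) = B + 4*o (d(B, o) = 4*o + B = B + 4*o)
l(v) = 1
l(-3*(d(2, 5) + 4)) - 1*49432 = 1 - 1*49432 = 1 - 49432 = -49431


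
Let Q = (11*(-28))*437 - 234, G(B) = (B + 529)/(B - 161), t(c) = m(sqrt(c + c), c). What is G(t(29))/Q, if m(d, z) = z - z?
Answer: 23/943810 ≈ 2.4369e-5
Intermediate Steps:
m(d, z) = 0
t(c) = 0
G(B) = (529 + B)/(-161 + B)
Q = -134830 (Q = -308*437 - 234 = -134596 - 234 = -134830)
G(t(29))/Q = ((529 + 0)/(-161 + 0))/(-134830) = (529/(-161))*(-1/134830) = -1/161*529*(-1/134830) = -23/7*(-1/134830) = 23/943810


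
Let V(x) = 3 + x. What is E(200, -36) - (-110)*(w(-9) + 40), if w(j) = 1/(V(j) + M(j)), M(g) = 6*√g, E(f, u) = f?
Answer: 27589/6 - 11*I/2 ≈ 4598.2 - 5.5*I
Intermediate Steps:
w(j) = 1/(3 + j + 6*√j) (w(j) = 1/((3 + j) + 6*√j) = 1/(3 + j + 6*√j))
E(200, -36) - (-110)*(w(-9) + 40) = 200 - (-110)*(1/(3 - 9 + 6*√(-9)) + 40) = 200 - (-110)*(1/(3 - 9 + 6*(3*I)) + 40) = 200 - (-110)*(1/(3 - 9 + 18*I) + 40) = 200 - (-110)*(1/(-6 + 18*I) + 40) = 200 - (-110)*((-6 - 18*I)/360 + 40) = 200 - (-110)*(40 + (-6 - 18*I)/360) = 200 - (-4400 - 11*(-6 - 18*I)/36) = 200 + (4400 + 11*(-6 - 18*I)/36) = 4600 + 11*(-6 - 18*I)/36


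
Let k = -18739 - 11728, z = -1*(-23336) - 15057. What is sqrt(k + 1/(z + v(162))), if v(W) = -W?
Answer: I*sqrt(2007339278646)/8117 ≈ 174.55*I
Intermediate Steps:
z = 8279 (z = 23336 - 15057 = 8279)
k = -30467
sqrt(k + 1/(z + v(162))) = sqrt(-30467 + 1/(8279 - 1*162)) = sqrt(-30467 + 1/(8279 - 162)) = sqrt(-30467 + 1/8117) = sqrt(-247300638/8117) = I*sqrt(2007339278646)/8117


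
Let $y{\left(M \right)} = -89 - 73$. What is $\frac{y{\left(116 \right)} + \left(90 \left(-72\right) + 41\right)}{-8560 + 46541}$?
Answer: $- \frac{6601}{37981} \approx -0.1738$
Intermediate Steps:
$y{\left(M \right)} = -162$
$\frac{y{\left(116 \right)} + \left(90 \left(-72\right) + 41\right)}{-8560 + 46541} = \frac{-162 + \left(90 \left(-72\right) + 41\right)}{-8560 + 46541} = \frac{-162 + \left(-6480 + 41\right)}{37981} = \left(-162 - 6439\right) \frac{1}{37981} = \left(-6601\right) \frac{1}{37981} = - \frac{6601}{37981}$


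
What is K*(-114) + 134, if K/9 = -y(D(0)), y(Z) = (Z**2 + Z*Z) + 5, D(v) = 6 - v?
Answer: 79136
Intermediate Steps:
y(Z) = 5 + 2*Z**2 (y(Z) = (Z**2 + Z**2) + 5 = 2*Z**2 + 5 = 5 + 2*Z**2)
K = -693 (K = 9*(-(5 + 2*(6 - 1*0)**2)) = 9*(-(5 + 2*(6 + 0)**2)) = 9*(-(5 + 2*6**2)) = 9*(-(5 + 2*36)) = 9*(-(5 + 72)) = 9*(-1*77) = 9*(-77) = -693)
K*(-114) + 134 = -693*(-114) + 134 = 79002 + 134 = 79136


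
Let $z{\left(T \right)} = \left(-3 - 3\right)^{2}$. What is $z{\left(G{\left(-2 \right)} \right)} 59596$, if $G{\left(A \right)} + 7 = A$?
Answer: $2145456$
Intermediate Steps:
$G{\left(A \right)} = -7 + A$
$z{\left(T \right)} = 36$ ($z{\left(T \right)} = \left(-3 - 3\right)^{2} = \left(-6\right)^{2} = 36$)
$z{\left(G{\left(-2 \right)} \right)} 59596 = 36 \cdot 59596 = 2145456$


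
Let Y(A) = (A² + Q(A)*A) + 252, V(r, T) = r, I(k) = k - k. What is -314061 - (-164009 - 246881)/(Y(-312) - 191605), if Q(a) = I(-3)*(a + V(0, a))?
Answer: -29524971439/94009 ≈ -3.1407e+5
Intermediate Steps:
I(k) = 0
Q(a) = 0 (Q(a) = 0*(a + 0) = 0*a = 0)
Y(A) = 252 + A² (Y(A) = (A² + 0*A) + 252 = (A² + 0) + 252 = A² + 252 = 252 + A²)
-314061 - (-164009 - 246881)/(Y(-312) - 191605) = -314061 - (-164009 - 246881)/((252 + (-312)²) - 191605) = -314061 - (-410890)/((252 + 97344) - 191605) = -314061 - (-410890)/(97596 - 191605) = -314061 - (-410890)/(-94009) = -314061 - (-410890)*(-1)/94009 = -314061 - 1*410890/94009 = -314061 - 410890/94009 = -29524971439/94009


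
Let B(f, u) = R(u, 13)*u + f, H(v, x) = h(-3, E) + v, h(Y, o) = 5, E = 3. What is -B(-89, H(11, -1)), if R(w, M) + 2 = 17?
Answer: -151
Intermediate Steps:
R(w, M) = 15 (R(w, M) = -2 + 17 = 15)
H(v, x) = 5 + v
B(f, u) = f + 15*u (B(f, u) = 15*u + f = f + 15*u)
-B(-89, H(11, -1)) = -(-89 + 15*(5 + 11)) = -(-89 + 15*16) = -(-89 + 240) = -1*151 = -151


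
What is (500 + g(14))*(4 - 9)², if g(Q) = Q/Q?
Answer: 12525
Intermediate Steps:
g(Q) = 1
(500 + g(14))*(4 - 9)² = (500 + 1)*(4 - 9)² = 501*(-5)² = 501*25 = 12525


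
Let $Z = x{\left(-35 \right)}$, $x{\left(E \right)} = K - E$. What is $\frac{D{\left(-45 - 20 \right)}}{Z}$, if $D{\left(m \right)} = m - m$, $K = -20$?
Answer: $0$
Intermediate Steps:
$x{\left(E \right)} = -20 - E$
$D{\left(m \right)} = 0$
$Z = 15$ ($Z = -20 - -35 = -20 + 35 = 15$)
$\frac{D{\left(-45 - 20 \right)}}{Z} = \frac{0}{15} = 0 \cdot \frac{1}{15} = 0$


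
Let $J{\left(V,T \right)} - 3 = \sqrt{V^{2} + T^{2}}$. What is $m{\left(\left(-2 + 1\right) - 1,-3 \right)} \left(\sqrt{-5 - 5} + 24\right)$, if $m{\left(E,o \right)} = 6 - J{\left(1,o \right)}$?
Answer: $\left(3 - \sqrt{10}\right) \left(24 + i \sqrt{10}\right) \approx -3.8947 - 0.51317 i$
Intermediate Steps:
$J{\left(V,T \right)} = 3 + \sqrt{T^{2} + V^{2}}$ ($J{\left(V,T \right)} = 3 + \sqrt{V^{2} + T^{2}} = 3 + \sqrt{T^{2} + V^{2}}$)
$m{\left(E,o \right)} = 3 - \sqrt{1 + o^{2}}$ ($m{\left(E,o \right)} = 6 - \left(3 + \sqrt{o^{2} + 1^{2}}\right) = 6 - \left(3 + \sqrt{o^{2} + 1}\right) = 6 - \left(3 + \sqrt{1 + o^{2}}\right) = 3 - \sqrt{1 + o^{2}}$)
$m{\left(\left(-2 + 1\right) - 1,-3 \right)} \left(\sqrt{-5 - 5} + 24\right) = \left(3 - \sqrt{1 + \left(-3\right)^{2}}\right) \left(\sqrt{-5 - 5} + 24\right) = \left(3 - \sqrt{1 + 9}\right) \left(\sqrt{-10} + 24\right) = \left(3 - \sqrt{10}\right) \left(i \sqrt{10} + 24\right) = \left(3 - \sqrt{10}\right) \left(24 + i \sqrt{10}\right)$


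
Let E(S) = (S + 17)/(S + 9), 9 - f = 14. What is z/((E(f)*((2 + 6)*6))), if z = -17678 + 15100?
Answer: -1289/72 ≈ -17.903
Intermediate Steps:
f = -5 (f = 9 - 1*14 = 9 - 14 = -5)
z = -2578
E(S) = (17 + S)/(9 + S)
z/((E(f)*((2 + 6)*6))) = -2578*(9 - 5)/(6*(2 + 6)*(17 - 5)) = -2578/((12/4)*(8*6)) = -2578/(((¼)*12)*48) = -2578/(3*48) = -2578/144 = -2578*1/144 = -1289/72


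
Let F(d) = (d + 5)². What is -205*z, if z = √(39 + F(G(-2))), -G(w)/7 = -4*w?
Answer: -820*√165 ≈ -10533.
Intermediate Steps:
G(w) = 28*w (G(w) = -(-28)*w = 28*w)
F(d) = (5 + d)²
z = 4*√165 (z = √(39 + (5 + 28*(-2))²) = √(39 + (5 - 56)²) = √(39 + (-51)²) = √(39 + 2601) = √2640 = 4*√165 ≈ 51.381)
-205*z = -820*√165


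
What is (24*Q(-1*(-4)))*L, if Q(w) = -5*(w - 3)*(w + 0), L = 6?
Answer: -2880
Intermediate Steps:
Q(w) = -5*w*(-3 + w) (Q(w) = -5*(-3 + w)*w = -5*w*(-3 + w))
(24*Q(-1*(-4)))*L = (24*(5*(-1*(-4))*(3 - (-1)*(-4))))*6 = (24*(5*4*(3 - 1*4)))*6 = (24*(5*4*(3 - 4)))*6 = (24*(5*4*(-1)))*6 = (24*(-20))*6 = -480*6 = -2880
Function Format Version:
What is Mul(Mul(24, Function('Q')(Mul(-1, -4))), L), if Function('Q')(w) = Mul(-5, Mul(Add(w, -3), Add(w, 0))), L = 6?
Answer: -2880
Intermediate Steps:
Function('Q')(w) = Mul(-5, w, Add(-3, w)) (Function('Q')(w) = Mul(-5, Mul(Add(-3, w), w)) = Mul(-5, Mul(w, Add(-3, w))) = Mul(-5, w, Add(-3, w)))
Mul(Mul(24, Function('Q')(Mul(-1, -4))), L) = Mul(Mul(24, Mul(5, Mul(-1, -4), Add(3, Mul(-1, Mul(-1, -4))))), 6) = Mul(Mul(24, Mul(5, 4, Add(3, Mul(-1, 4)))), 6) = Mul(Mul(24, Mul(5, 4, Add(3, -4))), 6) = Mul(Mul(24, Mul(5, 4, -1)), 6) = Mul(Mul(24, -20), 6) = Mul(-480, 6) = -2880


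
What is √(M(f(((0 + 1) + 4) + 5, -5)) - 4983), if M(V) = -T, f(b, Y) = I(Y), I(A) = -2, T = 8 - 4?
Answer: I*√4987 ≈ 70.619*I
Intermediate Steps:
T = 4
f(b, Y) = -2
M(V) = -4 (M(V) = -1*4 = -4)
√(M(f(((0 + 1) + 4) + 5, -5)) - 4983) = √(-4 - 4983) = √(-4987) = I*√4987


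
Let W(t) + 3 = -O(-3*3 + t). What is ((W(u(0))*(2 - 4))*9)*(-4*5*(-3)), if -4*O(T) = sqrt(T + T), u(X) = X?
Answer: 3240 - 810*I*sqrt(2) ≈ 3240.0 - 1145.5*I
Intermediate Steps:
O(T) = -sqrt(2)*sqrt(T)/4 (O(T) = -sqrt(T + T)/4 = -sqrt(2)*sqrt(T)/4)
W(t) = -3 + sqrt(2)*sqrt(-9 + t)/4 (W(t) = -3 - (-1)*sqrt(2)*sqrt(-3*3 + t)/4 = -3 - (-1)*sqrt(2)*sqrt(-9 + t)/4 = -3 + sqrt(2)*sqrt(-9 + t)/4)
((W(u(0))*(2 - 4))*9)*(-4*5*(-3)) = (((-3 + sqrt(-18 + 2*0)/4)*(2 - 4))*9)*(-4*5*(-3)) = (((-3 + sqrt(-18 + 0)/4)*(-2))*9)*(-20*(-3)) = (((-3 + sqrt(-18)/4)*(-2))*9)*60 = (((-3 + (3*I*sqrt(2))/4)*(-2))*9)*60 = (((-3 + 3*I*sqrt(2)/4)*(-2))*9)*60 = ((6 - 3*I*sqrt(2)/2)*9)*60 = (54 - 27*I*sqrt(2)/2)*60 = 3240 - 810*I*sqrt(2)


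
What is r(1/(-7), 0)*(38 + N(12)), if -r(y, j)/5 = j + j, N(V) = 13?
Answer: 0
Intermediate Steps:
r(y, j) = -10*j (r(y, j) = -5*(j + j) = -10*j)
r(1/(-7), 0)*(38 + N(12)) = (-10*0)*(38 + 13) = 0*51 = 0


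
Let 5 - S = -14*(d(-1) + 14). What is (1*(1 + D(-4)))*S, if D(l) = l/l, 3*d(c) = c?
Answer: 1178/3 ≈ 392.67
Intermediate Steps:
d(c) = c/3
D(l) = 1
S = 589/3 (S = 5 - (-14)*((1/3)*(-1) + 14) = 5 - (-14)*(-1/3 + 14) = 5 - (-14)*41/3 = 5 - 1*(-574/3) = 5 + 574/3 = 589/3 ≈ 196.33)
(1*(1 + D(-4)))*S = (1*(1 + 1))*(589/3) = (1*2)*(589/3) = 2*(589/3) = 1178/3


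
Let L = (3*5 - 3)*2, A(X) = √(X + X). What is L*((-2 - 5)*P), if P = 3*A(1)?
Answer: -504*√2 ≈ -712.76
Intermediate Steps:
A(X) = √2*√X (A(X) = √(2*X) = √2*√X)
L = 24 (L = (15 - 3)*2 = 12*2 = 24)
P = 3*√2 (P = 3*(√2*√1) = 3*(√2*1) = 3*√2 ≈ 4.2426)
L*((-2 - 5)*P) = 24*((-2 - 5)*(3*√2)) = 24*(-21*√2) = -504*√2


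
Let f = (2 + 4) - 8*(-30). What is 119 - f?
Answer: -127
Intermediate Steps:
f = 246 (f = 6 + 240 = 246)
119 - f = 119 - 1*246 = 119 - 246 = -127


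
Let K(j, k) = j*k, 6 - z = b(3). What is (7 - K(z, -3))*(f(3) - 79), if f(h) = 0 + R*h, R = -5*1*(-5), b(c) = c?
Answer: -64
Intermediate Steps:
z = 3 (z = 6 - 1*3 = 6 - 3 = 3)
R = 25 (R = -5*(-5) = 25)
f(h) = 25*h (f(h) = 0 + 25*h = 25*h)
(7 - K(z, -3))*(f(3) - 79) = (7 - 3*(-3))*(25*3 - 79) = (7 - 1*(-9))*(75 - 79) = (7 + 9)*(-4) = 16*(-4) = -64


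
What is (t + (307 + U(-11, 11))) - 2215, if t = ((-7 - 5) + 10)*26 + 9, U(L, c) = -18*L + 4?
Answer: -1749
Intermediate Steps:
U(L, c) = 4 - 18*L
t = -43 (t = (-12 + 10)*26 + 9 = -2*26 + 9 = -52 + 9 = -43)
(t + (307 + U(-11, 11))) - 2215 = (-43 + (307 + (4 - 18*(-11)))) - 2215 = (-43 + (307 + (4 + 198))) - 2215 = (-43 + (307 + 202)) - 2215 = (-43 + 509) - 2215 = 466 - 2215 = -1749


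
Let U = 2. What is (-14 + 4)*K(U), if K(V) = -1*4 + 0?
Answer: 40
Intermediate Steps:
K(V) = -4 (K(V) = -4 + 0 = -4)
(-14 + 4)*K(U) = (-14 + 4)*(-4) = -10*(-4) = 40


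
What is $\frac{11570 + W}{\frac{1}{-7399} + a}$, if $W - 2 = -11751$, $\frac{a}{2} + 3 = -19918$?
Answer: $\frac{1324421}{294790959} \approx 0.0044927$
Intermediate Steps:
$a = -39842$ ($a = -6 + 2 \left(-19918\right) = -6 - 39836 = -39842$)
$W = -11749$ ($W = 2 - 11751 = -11749$)
$\frac{11570 + W}{\frac{1}{-7399} + a} = \frac{11570 - 11749}{\frac{1}{-7399} - 39842} = - \frac{179}{- \frac{1}{7399} - 39842} = - \frac{179}{- \frac{294790959}{7399}} = \left(-179\right) \left(- \frac{7399}{294790959}\right) = \frac{1324421}{294790959}$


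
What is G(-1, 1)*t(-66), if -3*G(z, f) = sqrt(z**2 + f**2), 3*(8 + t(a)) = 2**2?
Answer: 20*sqrt(2)/9 ≈ 3.1427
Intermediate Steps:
t(a) = -20/3 (t(a) = -8 + (1/3)*2**2 = -8 + (1/3)*4 = -8 + 4/3 = -20/3)
G(z, f) = -sqrt(f**2 + z**2)/3 (G(z, f) = -sqrt(z**2 + f**2)/3 = -sqrt(f**2 + z**2)/3)
G(-1, 1)*t(-66) = -sqrt(1**2 + (-1)**2)/3*(-20/3) = -sqrt(1 + 1)/3*(-20/3) = -sqrt(2)/3*(-20/3) = 20*sqrt(2)/9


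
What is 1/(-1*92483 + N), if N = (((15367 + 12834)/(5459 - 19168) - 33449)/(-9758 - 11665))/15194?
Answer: -2231147029479/206343170498016086 ≈ -1.0813e-5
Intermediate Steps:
N = 229290271/2231147029479 (N = ((28201/(-13709) - 33449)/(-21423))*(1/15194) = ((28201*(-1/13709) - 33449)*(-1/21423))*(1/15194) = ((-28201/13709 - 33449)*(-1/21423))*(1/15194) = -458580542/13709*(-1/21423)*(1/15194) = (458580542/293687907)*(1/15194) = 229290271/2231147029479 ≈ 0.00010277)
1/(-1*92483 + N) = 1/(-1*92483 + 229290271/2231147029479) = 1/(-92483 + 229290271/2231147029479) = 1/(-206343170498016086/2231147029479) = -2231147029479/206343170498016086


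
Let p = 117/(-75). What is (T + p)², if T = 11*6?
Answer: 2595321/625 ≈ 4152.5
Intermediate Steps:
T = 66
p = -39/25 (p = 117*(-1/75) = -39/25 ≈ -1.5600)
(T + p)² = (66 - 39/25)² = (1611/25)² = 2595321/625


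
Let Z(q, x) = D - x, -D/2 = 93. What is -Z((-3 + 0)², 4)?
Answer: 190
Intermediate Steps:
D = -186 (D = -2*93 = -186)
Z(q, x) = -186 - x
-Z((-3 + 0)², 4) = -(-186 - 1*4) = -(-186 - 4) = -1*(-190) = 190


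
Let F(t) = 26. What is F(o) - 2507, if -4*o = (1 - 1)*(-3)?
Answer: -2481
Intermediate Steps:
o = 0 (o = -(1 - 1)*(-3)/4 = -0*(-3) = -1/4*0 = 0)
F(o) - 2507 = 26 - 2507 = -2481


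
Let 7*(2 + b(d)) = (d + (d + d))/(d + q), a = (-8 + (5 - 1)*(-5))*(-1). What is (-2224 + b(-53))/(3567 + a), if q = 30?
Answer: -358227/578795 ≈ -0.61892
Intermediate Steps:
a = 28 (a = (-8 + 4*(-5))*(-1) = (-8 - 20)*(-1) = -28*(-1) = 28)
b(d) = -2 + 3*d/(7*(30 + d)) (b(d) = -2 + ((d + (d + d))/(d + 30))/7 = -2 + ((d + 2*d)/(30 + d))/7 = -2 + ((3*d)/(30 + d))/7 = -2 + (3*d/(30 + d))/7 = -2 + 3*d/(7*(30 + d)))
(-2224 + b(-53))/(3567 + a) = (-2224 + (-420 - 11*(-53))/(7*(30 - 53)))/(3567 + 28) = (-2224 + (⅐)*(-420 + 583)/(-23))/3595 = (-2224 + (⅐)*(-1/23)*163)*(1/3595) = (-2224 - 163/161)*(1/3595) = -358227/161*1/3595 = -358227/578795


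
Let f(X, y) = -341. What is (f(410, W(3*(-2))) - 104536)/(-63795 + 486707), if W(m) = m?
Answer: -104877/422912 ≈ -0.24799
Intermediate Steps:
(f(410, W(3*(-2))) - 104536)/(-63795 + 486707) = (-341 - 104536)/(-63795 + 486707) = -104877/422912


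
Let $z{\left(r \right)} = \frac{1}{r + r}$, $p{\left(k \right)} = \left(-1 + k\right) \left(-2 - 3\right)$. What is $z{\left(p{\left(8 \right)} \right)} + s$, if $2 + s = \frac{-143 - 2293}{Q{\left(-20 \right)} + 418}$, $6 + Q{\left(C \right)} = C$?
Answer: $- \frac{288}{35} \approx -8.2286$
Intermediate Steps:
$p{\left(k \right)} = 5 - 5 k$ ($p{\left(k \right)} = \left(-1 + k\right) \left(-5\right) = 5 - 5 k$)
$Q{\left(C \right)} = -6 + C$
$z{\left(r \right)} = \frac{1}{2 r}$
$s = - \frac{115}{14}$ ($s = -2 + \frac{-143 - 2293}{\left(-6 - 20\right) + 418} = -2 - \frac{2436}{-26 + 418} = -2 - \frac{2436}{392} = -2 - \frac{87}{14} = - \frac{115}{14} \approx -8.2143$)
$z{\left(p{\left(8 \right)} \right)} + s = \frac{1}{2 \left(5 - 40\right)} - \frac{115}{14} = \frac{1}{2 \left(-35\right)} - \frac{115}{14} = \frac{1}{2} \left(- \frac{1}{35}\right) - \frac{115}{14} = - \frac{1}{70} - \frac{115}{14} = - \frac{288}{35}$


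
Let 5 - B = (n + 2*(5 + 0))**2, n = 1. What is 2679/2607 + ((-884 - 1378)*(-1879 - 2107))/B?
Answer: -67543870/869 ≈ -77726.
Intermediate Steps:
B = -116 (B = 5 - (1 + 2*(5 + 0))**2 = 5 - (1 + 2*5)**2 = 5 - (1 + 10)**2 = 5 - 1*11**2 = 5 - 1*121 = 5 - 121 = -116)
2679/2607 + ((-884 - 1378)*(-1879 - 2107))/B = 2679/2607 + ((-884 - 1378)*(-1879 - 2107))/(-116) = 2679*(1/2607) - 2262*(-3986)*(-1/116) = 893/869 + 9016332*(-1/116) = 893/869 - 77727 = -67543870/869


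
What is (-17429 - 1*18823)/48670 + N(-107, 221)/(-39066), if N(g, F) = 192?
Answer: -118797106/158445185 ≈ -0.74977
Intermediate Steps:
(-17429 - 1*18823)/48670 + N(-107, 221)/(-39066) = (-17429 - 1*18823)/48670 + 192/(-39066) = (-17429 - 18823)*(1/48670) + 192*(-1/39066) = -36252*1/48670 - 32/6511 = -18126/24335 - 32/6511 = -118797106/158445185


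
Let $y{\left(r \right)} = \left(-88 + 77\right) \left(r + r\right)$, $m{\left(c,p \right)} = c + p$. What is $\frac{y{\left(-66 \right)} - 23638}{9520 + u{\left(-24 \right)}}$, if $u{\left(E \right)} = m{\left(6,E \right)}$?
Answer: $- \frac{11093}{4751} \approx -2.3349$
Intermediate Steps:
$u{\left(E \right)} = 6 + E$
$y{\left(r \right)} = - 22 r$ ($y{\left(r \right)} = - 11 \cdot 2 r = - 22 r$)
$\frac{y{\left(-66 \right)} - 23638}{9520 + u{\left(-24 \right)}} = \frac{\left(-22\right) \left(-66\right) - 23638}{9520 + \left(6 - 24\right)} = \frac{1452 - 23638}{9520 - 18} = - \frac{22186}{9502} = \left(-22186\right) \frac{1}{9502} = - \frac{11093}{4751}$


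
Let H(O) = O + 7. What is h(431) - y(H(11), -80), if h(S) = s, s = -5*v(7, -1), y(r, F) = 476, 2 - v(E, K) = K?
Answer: -491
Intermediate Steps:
v(E, K) = 2 - K
H(O) = 7 + O
s = -15 (s = -5*(2 - 1*(-1)) = -5*(2 + 1) = -5*3 = -15)
h(S) = -15
h(431) - y(H(11), -80) = -15 - 1*476 = -15 - 476 = -491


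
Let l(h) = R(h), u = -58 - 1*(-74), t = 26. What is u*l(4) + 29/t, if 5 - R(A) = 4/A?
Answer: 1693/26 ≈ 65.115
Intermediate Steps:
u = 16 (u = -58 + 74 = 16)
R(A) = 5 - 4/A
l(h) = 5 - 4/h
u*l(4) + 29/t = 16*(5 - 4/4) + 29/26 = 16*(5 - 4*¼) + 29*(1/26) = 16*(5 - 1) + 29/26 = 16*4 + 29/26 = 64 + 29/26 = 1693/26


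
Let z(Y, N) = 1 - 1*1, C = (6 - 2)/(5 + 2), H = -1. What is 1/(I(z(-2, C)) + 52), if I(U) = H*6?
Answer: 1/46 ≈ 0.021739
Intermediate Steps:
C = 4/7 ≈ 0.57143
z(Y, N) = 0 (z(Y, N) = 1 - 1 = 0)
I(U) = -6 (I(U) = -1*6 = -6)
1/(I(z(-2, C)) + 52) = 1/(-6 + 52) = 1/46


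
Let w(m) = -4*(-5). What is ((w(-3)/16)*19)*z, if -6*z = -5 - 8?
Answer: 1235/24 ≈ 51.458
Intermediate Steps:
w(m) = 20
z = 13/6 (z = -(-5 - 8)/6 = -1/6*(-13) = 13/6 ≈ 2.1667)
((w(-3)/16)*19)*z = ((20/16)*19)*(13/6) = ((20*(1/16))*19)*(13/6) = ((5/4)*19)*(13/6) = (95/4)*(13/6) = 1235/24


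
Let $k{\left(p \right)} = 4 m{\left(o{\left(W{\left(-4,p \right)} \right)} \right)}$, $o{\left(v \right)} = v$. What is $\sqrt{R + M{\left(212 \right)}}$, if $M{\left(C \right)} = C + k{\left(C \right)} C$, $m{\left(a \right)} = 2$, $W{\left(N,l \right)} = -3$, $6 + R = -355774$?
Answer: $4 i \sqrt{22117} \approx 594.87 i$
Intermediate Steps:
$R = -355780$ ($R = -6 - 355774 = -355780$)
$k{\left(p \right)} = 8$ ($k{\left(p \right)} = 4 \cdot 2 = 8$)
$M{\left(C \right)} = 9 C$ ($M{\left(C \right)} = C + 8 C = 9 C$)
$\sqrt{R + M{\left(212 \right)}} = \sqrt{-355780 + 9 \cdot 212} = \sqrt{-355780 + 1908} = \sqrt{-353872} = 4 i \sqrt{22117}$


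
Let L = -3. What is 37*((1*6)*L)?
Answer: -666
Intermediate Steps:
37*((1*6)*L) = 37*((1*6)*(-3)) = 37*(6*(-3)) = 37*(-18) = -666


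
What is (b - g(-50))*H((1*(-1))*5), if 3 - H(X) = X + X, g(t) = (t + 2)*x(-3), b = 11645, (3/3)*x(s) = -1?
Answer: 150761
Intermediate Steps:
x(s) = -1
g(t) = -2 - t (g(t) = (t + 2)*(-1) = (2 + t)*(-1) = -2 - t)
H(X) = 3 - 2*X (H(X) = 3 - (X + X) = 3 - 2*X)
(b - g(-50))*H((1*(-1))*5) = (11645 - (-2 - 1*(-50)))*(3 - 2*1*(-1)*5) = (11645 - (-2 + 50))*(3 - (-2)*5) = (11645 - 1*48)*(3 - 2*(-5)) = (11645 - 48)*(3 + 10) = 11597*13 = 150761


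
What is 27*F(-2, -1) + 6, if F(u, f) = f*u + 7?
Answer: 249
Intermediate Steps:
F(u, f) = 7 + f*u
27*F(-2, -1) + 6 = 27*(7 - 1*(-2)) + 6 = 27*(7 + 2) + 6 = 27*9 + 6 = 243 + 6 = 249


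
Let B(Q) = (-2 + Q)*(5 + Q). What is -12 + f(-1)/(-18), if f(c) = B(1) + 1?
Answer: -211/18 ≈ -11.722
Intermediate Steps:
f(c) = -5 (f(c) = (-10 + 1² + 3*1) + 1 = (-10 + 1 + 3) + 1 = -6 + 1 = -5)
-12 + f(-1)/(-18) = -12 - 5/(-18) = -12 - 1/18*(-5) = -12 + 5/18 = -211/18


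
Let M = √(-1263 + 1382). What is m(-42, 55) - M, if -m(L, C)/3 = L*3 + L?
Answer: 504 - √119 ≈ 493.09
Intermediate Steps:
m(L, C) = -12*L (m(L, C) = -3*(L*3 + L) = -3*(3*L + L) = -12*L)
M = √119 ≈ 10.909
m(-42, 55) - M = -12*(-42) - √119 = 504 - √119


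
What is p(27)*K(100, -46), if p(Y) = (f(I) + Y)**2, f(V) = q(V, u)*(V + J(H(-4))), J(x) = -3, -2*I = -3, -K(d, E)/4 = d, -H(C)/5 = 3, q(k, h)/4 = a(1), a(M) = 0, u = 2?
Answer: -291600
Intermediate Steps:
q(k, h) = 0 (q(k, h) = 4*0 = 0)
H(C) = -15 (H(C) = -5*3 = -15)
K(d, E) = -4*d
I = 3/2 (I = -1/2*(-3) = 3/2 ≈ 1.5000)
f(V) = 0 (f(V) = 0*(V - 3) = 0*(-3 + V) = 0)
p(Y) = Y**2 (p(Y) = (0 + Y)**2 = Y**2)
p(27)*K(100, -46) = 27**2*(-4*100) = 729*(-400) = -291600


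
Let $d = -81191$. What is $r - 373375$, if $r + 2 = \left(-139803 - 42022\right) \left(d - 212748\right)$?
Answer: $53445085298$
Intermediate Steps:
$r = 53445458673$ ($r = -2 + \left(-139803 - 42022\right) \left(-81191 - 212748\right) = -2 - -53445458675 = -2 + 53445458675 = 53445458673$)
$r - 373375 = 53445458673 - 373375 = 53445085298$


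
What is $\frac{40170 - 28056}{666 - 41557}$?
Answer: $- \frac{12114}{40891} \approx -0.29625$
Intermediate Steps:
$\frac{40170 - 28056}{666 - 41557} = \frac{12114}{-40891} = 12114 \left(- \frac{1}{40891}\right) = - \frac{12114}{40891}$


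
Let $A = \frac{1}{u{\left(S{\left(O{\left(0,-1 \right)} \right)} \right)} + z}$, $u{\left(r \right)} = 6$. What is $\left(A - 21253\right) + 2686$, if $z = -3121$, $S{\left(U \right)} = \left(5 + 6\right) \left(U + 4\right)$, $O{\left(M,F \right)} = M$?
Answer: $- \frac{57836206}{3115} \approx -18567.0$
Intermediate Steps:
$S{\left(U \right)} = 44 + 11 U$ ($S{\left(U \right)} = 11 \left(4 + U\right) = 44 + 11 U$)
$A = - \frac{1}{3115}$ ($A = \frac{1}{6 - 3121} = \frac{1}{-3115} = - \frac{1}{3115} \approx -0.00032103$)
$\left(A - 21253\right) + 2686 = \left(- \frac{1}{3115} - 21253\right) + 2686 = - \frac{66203096}{3115} + 2686 = - \frac{57836206}{3115}$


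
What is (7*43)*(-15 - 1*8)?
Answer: -6923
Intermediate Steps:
(7*43)*(-15 - 1*8) = 301*(-15 - 8) = 301*(-23) = -6923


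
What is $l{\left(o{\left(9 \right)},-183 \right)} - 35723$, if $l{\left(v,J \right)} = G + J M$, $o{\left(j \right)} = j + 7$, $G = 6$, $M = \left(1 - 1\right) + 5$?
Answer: $-36632$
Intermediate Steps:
$M = 5$ ($M = 0 + 5 = 5$)
$o{\left(j \right)} = 7 + j$
$l{\left(v,J \right)} = 6 + 5 J$ ($l{\left(v,J \right)} = 6 + J 5 = 6 + 5 J$)
$l{\left(o{\left(9 \right)},-183 \right)} - 35723 = \left(6 + 5 \left(-183\right)\right) - 35723 = \left(6 - 915\right) - 35723 = -909 - 35723 = -36632$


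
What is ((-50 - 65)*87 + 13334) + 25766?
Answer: 29095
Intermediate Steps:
((-50 - 65)*87 + 13334) + 25766 = (-115*87 + 13334) + 25766 = (-10005 + 13334) + 25766 = 3329 + 25766 = 29095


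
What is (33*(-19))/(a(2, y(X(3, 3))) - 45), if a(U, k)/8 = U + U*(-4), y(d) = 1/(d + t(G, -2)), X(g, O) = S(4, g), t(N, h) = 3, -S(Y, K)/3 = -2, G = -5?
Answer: 209/31 ≈ 6.7419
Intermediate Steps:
S(Y, K) = 6 (S(Y, K) = -3*(-2) = 6)
X(g, O) = 6
y(d) = 1/(3 + d) (y(d) = 1/(d + 3) = 1/(3 + d))
a(U, k) = -24*U (a(U, k) = 8*(U + U*(-4)) = 8*(U - 4*U) = 8*(-3*U) = -24*U)
(33*(-19))/(a(2, y(X(3, 3))) - 45) = (33*(-19))/(-24*2 - 45) = -627/(-48 - 45) = -627/(-93) = -627*(-1/93) = 209/31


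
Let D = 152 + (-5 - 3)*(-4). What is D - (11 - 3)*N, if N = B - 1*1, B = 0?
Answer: 192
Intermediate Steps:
N = -1 (N = 0 - 1*1 = 0 - 1 = -1)
D = 184 (D = 152 - 8*(-4) = 152 + 32 = 184)
D - (11 - 3)*N = 184 - (11 - 3)*(-1) = 184 - 8*(-1) = 184 - 1*(-8) = 184 + 8 = 192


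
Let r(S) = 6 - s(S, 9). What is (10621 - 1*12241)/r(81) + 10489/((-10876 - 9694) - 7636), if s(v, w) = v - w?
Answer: 7500241/310266 ≈ 24.174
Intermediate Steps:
r(S) = 15 - S (r(S) = 6 - (S - 1*9) = 6 - (S - 9) = 6 - (-9 + S) = 6 + (9 - S) = 15 - S)
(10621 - 1*12241)/r(81) + 10489/((-10876 - 9694) - 7636) = (10621 - 1*12241)/(15 - 1*81) + 10489/((-10876 - 9694) - 7636) = (10621 - 12241)/(15 - 81) + 10489/(-20570 - 7636) = -1620/(-66) + 10489/(-28206) = -1620*(-1/66) + 10489*(-1/28206) = 270/11 - 10489/28206 = 7500241/310266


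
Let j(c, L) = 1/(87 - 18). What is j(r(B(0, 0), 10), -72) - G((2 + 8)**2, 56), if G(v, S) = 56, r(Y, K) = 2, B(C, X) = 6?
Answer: -3863/69 ≈ -55.985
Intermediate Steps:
j(c, L) = 1/69
j(r(B(0, 0), 10), -72) - G((2 + 8)**2, 56) = 1/69 - 1*56 = 1/69 - 56 = -3863/69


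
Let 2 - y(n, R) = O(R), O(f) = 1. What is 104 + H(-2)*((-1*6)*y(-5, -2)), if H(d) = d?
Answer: 116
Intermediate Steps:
y(n, R) = 1 (y(n, R) = 2 - 1*1 = 2 - 1 = 1)
104 + H(-2)*((-1*6)*y(-5, -2)) = 104 - 2*(-1*6) = 104 - (-12) = 104 - 2*(-6) = 104 + 12 = 116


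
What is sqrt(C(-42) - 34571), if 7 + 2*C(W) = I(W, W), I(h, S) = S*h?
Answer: I*sqrt(134770)/2 ≈ 183.56*I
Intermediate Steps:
C(W) = -7/2 + W**2/2 (C(W) = -7/2 + (W*W)/2 = -7/2 + W**2/2)
sqrt(C(-42) - 34571) = sqrt((-7/2 + (1/2)*(-42)**2) - 34571) = sqrt((-7/2 + (1/2)*1764) - 34571) = sqrt((-7/2 + 882) - 34571) = sqrt(1757/2 - 34571) = sqrt(-67385/2) = I*sqrt(134770)/2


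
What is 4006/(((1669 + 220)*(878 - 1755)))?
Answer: -4006/1656653 ≈ -0.0024181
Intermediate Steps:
4006/(((1669 + 220)*(878 - 1755))) = 4006/((1889*(-877))) = 4006/(-1656653) = 4006*(-1/1656653) = -4006/1656653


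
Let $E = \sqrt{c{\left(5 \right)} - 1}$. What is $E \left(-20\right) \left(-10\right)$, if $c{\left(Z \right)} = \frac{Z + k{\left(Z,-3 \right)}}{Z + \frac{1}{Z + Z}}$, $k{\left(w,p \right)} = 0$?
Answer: $\frac{200 i \sqrt{51}}{51} \approx 28.006 i$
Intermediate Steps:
$c{\left(Z \right)} = \frac{Z}{Z + \frac{1}{2 Z}}$ ($c{\left(Z \right)} = \frac{Z + 0}{Z + \frac{1}{Z + Z}} = \frac{Z}{Z + \frac{1}{2 Z}}$)
$E = \frac{i \sqrt{51}}{51}$ ($E = \sqrt{\frac{2 \cdot 5^{2}}{1 + 2 \cdot 5^{2}} - 1} = \sqrt{2 \cdot 25 \frac{1}{1 + 2 \cdot 25} - 1} = \sqrt{2 \cdot 25 \frac{1}{1 + 50} - 1} = \sqrt{2 \cdot 25 \cdot \frac{1}{51} - 1} = \sqrt{\frac{50}{51} - 1} = \sqrt{- \frac{1}{51}} = \frac{i \sqrt{51}}{51} \approx 0.14003 i$)
$E \left(-20\right) \left(-10\right) = \frac{i \sqrt{51}}{51} \left(-20\right) \left(-10\right) = - \frac{20 i \sqrt{51}}{51} \left(-10\right) = \frac{200 i \sqrt{51}}{51}$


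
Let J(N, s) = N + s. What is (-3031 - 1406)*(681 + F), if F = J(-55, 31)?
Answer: -2915109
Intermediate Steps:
F = -24 (F = -55 + 31 = -24)
(-3031 - 1406)*(681 + F) = (-3031 - 1406)*(681 - 24) = -4437*657 = -2915109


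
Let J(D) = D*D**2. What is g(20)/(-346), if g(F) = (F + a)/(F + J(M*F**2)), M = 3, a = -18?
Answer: -1/298944003460 ≈ -3.3451e-12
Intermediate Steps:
J(D) = D**3
g(F) = (-18 + F)/(F + 27*F**6) (g(F) = (F - 18)/(F + (3*F**2)**3) = (-18 + F)/(F + 27*F**6))
g(20)/(-346) = ((-18 + 20)/(20 + 27*20**6))/(-346) = (2/(20 + 27*64000000))*(-1/346) = (2/(20 + 1728000000))*(-1/346) = (2/1728000020)*(-1/346) = ((1/1728000020)*2)*(-1/346) = (1/864000010)*(-1/346) = -1/298944003460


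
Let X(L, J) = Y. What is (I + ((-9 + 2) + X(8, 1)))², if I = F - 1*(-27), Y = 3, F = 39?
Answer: 3844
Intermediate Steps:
X(L, J) = 3
I = 66 (I = 39 - 1*(-27) = 39 + 27 = 66)
(I + ((-9 + 2) + X(8, 1)))² = (66 + ((-9 + 2) + 3))² = (66 + (-7 + 3))² = (66 - 4)² = 62² = 3844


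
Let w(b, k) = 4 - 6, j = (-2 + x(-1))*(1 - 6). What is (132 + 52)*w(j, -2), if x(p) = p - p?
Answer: -368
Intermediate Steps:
x(p) = 0
j = 10 (j = (-2 + 0)*(1 - 6) = -2*(-5) = 10)
w(b, k) = -2
(132 + 52)*w(j, -2) = (132 + 52)*(-2) = 184*(-2) = -368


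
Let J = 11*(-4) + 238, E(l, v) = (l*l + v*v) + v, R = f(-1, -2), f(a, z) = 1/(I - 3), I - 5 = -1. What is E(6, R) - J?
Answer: -156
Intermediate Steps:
I = 4 (I = 5 - 1 = 4)
f(a, z) = 1 (f(a, z) = 1/(4 - 3) = 1/1 = 1)
R = 1
E(l, v) = v + l**2 + v**2 (E(l, v) = (l**2 + v**2) + v = v + l**2 + v**2)
J = 194 (J = -44 + 238 = 194)
E(6, R) - J = (1 + 6**2 + 1**2) - 1*194 = (1 + 36 + 1) - 194 = 38 - 194 = -156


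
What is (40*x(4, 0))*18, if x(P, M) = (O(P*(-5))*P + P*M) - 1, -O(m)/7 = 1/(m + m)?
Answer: -216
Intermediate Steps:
O(m) = -7/(2*m) (O(m) = -7/(m + m) = -7*1/(2*m) = -7/(2*m))
x(P, M) = -3/10 + M*P (x(P, M) = ((-7*(-1/(5*P))/2)*P + P*M) - 1 = ((-7*(-1/(5*P))/2)*P + M*P) - 1 = ((-(-7)/(10*P))*P + M*P) - 1 = ((7/(10*P))*P + M*P) - 1 = (7/10 + M*P) - 1 = -3/10 + M*P)
(40*x(4, 0))*18 = (40*(-3/10 + 0*4))*18 = (40*(-3/10 + 0))*18 = (40*(-3/10))*18 = -12*18 = -216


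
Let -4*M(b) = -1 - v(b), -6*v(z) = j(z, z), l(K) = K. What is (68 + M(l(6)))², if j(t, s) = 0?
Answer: 74529/16 ≈ 4658.1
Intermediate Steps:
v(z) = 0 (v(z) = -⅙*0 = 0)
M(b) = ¼ (M(b) = -(-1 - 1*0)/4 = -(-1 + 0)/4 = -¼*(-1) = ¼)
(68 + M(l(6)))² = (68 + ¼)² = (273/4)² = 74529/16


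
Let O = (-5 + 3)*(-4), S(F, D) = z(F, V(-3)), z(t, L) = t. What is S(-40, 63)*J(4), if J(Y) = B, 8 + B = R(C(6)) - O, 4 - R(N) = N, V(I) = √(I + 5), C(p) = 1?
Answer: 520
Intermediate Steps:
V(I) = √(5 + I)
S(F, D) = F
O = 8 (O = -2*(-4) = 8)
R(N) = 4 - N
B = -13 (B = -8 + ((4 - 1*1) - 1*8) = -8 + ((4 - 1) - 8) = -8 + (3 - 8) = -8 - 5 = -13)
J(Y) = -13
S(-40, 63)*J(4) = -40*(-13) = 520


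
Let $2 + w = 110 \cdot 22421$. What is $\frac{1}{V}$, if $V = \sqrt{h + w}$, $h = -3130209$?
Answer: $- \frac{i \sqrt{13549}}{94843} \approx - 0.0012273 i$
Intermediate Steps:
$w = 2466308$ ($w = -2 + 110 \cdot 22421 = -2 + 2466310 = 2466308$)
$V = 7 i \sqrt{13549}$ ($V = \sqrt{-3130209 + 2466308} = \sqrt{-663901} = 7 i \sqrt{13549} \approx 814.8 i$)
$\frac{1}{V} = \frac{1}{7 i \sqrt{13549}} = - \frac{i \sqrt{13549}}{94843}$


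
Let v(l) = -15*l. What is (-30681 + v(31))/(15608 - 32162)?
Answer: 5191/2759 ≈ 1.8815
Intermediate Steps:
(-30681 + v(31))/(15608 - 32162) = (-30681 - 15*31)/(15608 - 32162) = (-30681 - 465)/(-16554) = -31146*(-1/16554) = 5191/2759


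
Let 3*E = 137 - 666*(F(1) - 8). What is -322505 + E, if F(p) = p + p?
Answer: -963382/3 ≈ -3.2113e+5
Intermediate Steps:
F(p) = 2*p
E = 4133/3 (E = (137 - 666*(2*1 - 8))/3 = (137 - 666*(2 - 8))/3 = (137 - 666*(-6))/3 = (137 - 111*(-36))/3 = (137 + 3996)/3 = (1/3)*4133 = 4133/3 ≈ 1377.7)
-322505 + E = -322505 + 4133/3 = -963382/3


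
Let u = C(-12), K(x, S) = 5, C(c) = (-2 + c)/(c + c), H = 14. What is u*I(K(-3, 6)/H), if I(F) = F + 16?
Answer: 229/24 ≈ 9.5417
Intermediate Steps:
C(c) = (-2 + c)/(2*c) (C(c) = (-2 + c)/((2*c)) = (-2 + c)*(1/(2*c)) = (-2 + c)/(2*c))
u = 7/12 (u = (½)*(-2 - 12)/(-12) = (½)*(-1/12)*(-14) = 7/12 ≈ 0.58333)
I(F) = 16 + F
u*I(K(-3, 6)/H) = 7*(16 + 5/14)/12 = (7/12)*(229/14) = 229/24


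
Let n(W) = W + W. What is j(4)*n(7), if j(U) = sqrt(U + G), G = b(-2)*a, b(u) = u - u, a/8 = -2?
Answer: 28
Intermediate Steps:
a = -16 (a = 8*(-2) = -16)
b(u) = 0
G = 0 (G = 0*(-16) = 0)
j(U) = sqrt(U) (j(U) = sqrt(U + 0) = sqrt(U))
n(W) = 2*W
j(4)*n(7) = sqrt(4)*(2*7) = 2*14 = 28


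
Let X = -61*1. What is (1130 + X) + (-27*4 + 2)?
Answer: 963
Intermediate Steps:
X = -61
(1130 + X) + (-27*4 + 2) = (1130 - 61) + (-27*4 + 2) = 1069 + (-108 + 2) = 1069 - 106 = 963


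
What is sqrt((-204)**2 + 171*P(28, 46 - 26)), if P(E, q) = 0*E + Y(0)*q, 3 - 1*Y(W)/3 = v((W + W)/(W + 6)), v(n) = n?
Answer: 6*sqrt(2011) ≈ 269.06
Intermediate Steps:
Y(W) = 9 - 6*W/(6 + W) (Y(W) = 9 - 3*(W + W)/(W + 6) = 9 - 3*2*W/(6 + W) = 9 - 6*W/(6 + W))
P(E, q) = 9*q (P(E, q) = 0*E + (3*(18 + 0)/(6 + 0))*q = 0 + (3*18/6)*q = 0 + (3*(1/6)*18)*q = 0 + 9*q = 9*q)
sqrt((-204)**2 + 171*P(28, 46 - 26)) = sqrt((-204)**2 + 171*(9*(46 - 26))) = sqrt(41616 + 171*(9*20)) = sqrt(41616 + 171*180) = sqrt(41616 + 30780) = sqrt(72396) = 6*sqrt(2011)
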